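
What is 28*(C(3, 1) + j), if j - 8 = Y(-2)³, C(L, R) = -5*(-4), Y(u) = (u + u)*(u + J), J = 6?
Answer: -113904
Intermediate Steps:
Y(u) = 2*u*(6 + u) (Y(u) = (u + u)*(u + 6) = (2*u)*(6 + u) = 2*u*(6 + u))
C(L, R) = 20
j = -4088 (j = 8 + (2*(-2)*(6 - 2))³ = 8 + (2*(-2)*4)³ = 8 + (-16)³ = 8 - 4096 = -4088)
28*(C(3, 1) + j) = 28*(20 - 4088) = 28*(-4068) = -113904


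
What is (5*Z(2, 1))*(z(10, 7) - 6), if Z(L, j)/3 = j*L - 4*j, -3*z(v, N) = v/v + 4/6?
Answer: 590/3 ≈ 196.67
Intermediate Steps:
z(v, N) = -5/9 (z(v, N) = -(v/v + 4/6)/3 = -(1 + 4*(⅙))/3 = -(1 + ⅔)/3 = -⅓*5/3 = -5/9)
Z(L, j) = -12*j + 3*L*j (Z(L, j) = 3*(j*L - 4*j) = 3*(L*j - 4*j) = 3*(-4*j + L*j) = -12*j + 3*L*j)
(5*Z(2, 1))*(z(10, 7) - 6) = (5*(3*1*(-4 + 2)))*(-5/9 - 6) = (5*(3*1*(-2)))*(-59/9) = (5*(-6))*(-59/9) = -30*(-59/9) = 590/3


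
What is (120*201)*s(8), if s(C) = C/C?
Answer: 24120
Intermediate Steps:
s(C) = 1
(120*201)*s(8) = (120*201)*1 = 24120*1 = 24120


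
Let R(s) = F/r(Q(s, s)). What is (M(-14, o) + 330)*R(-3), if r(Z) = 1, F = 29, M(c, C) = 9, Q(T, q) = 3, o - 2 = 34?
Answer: 9831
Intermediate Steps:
o = 36 (o = 2 + 34 = 36)
R(s) = 29 (R(s) = 29/1 = 29*1 = 29)
(M(-14, o) + 330)*R(-3) = (9 + 330)*29 = 339*29 = 9831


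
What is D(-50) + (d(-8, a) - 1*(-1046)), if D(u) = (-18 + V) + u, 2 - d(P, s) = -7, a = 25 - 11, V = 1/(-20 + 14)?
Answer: 5921/6 ≈ 986.83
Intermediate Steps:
V = -⅙ (V = 1/(-6) = -⅙ ≈ -0.16667)
a = 14
d(P, s) = 9 (d(P, s) = 2 - 1*(-7) = 2 + 7 = 9)
D(u) = -109/6 + u (D(u) = (-18 - ⅙) + u = -109/6 + u)
D(-50) + (d(-8, a) - 1*(-1046)) = (-109/6 - 50) + (9 - 1*(-1046)) = -409/6 + (9 + 1046) = -409/6 + 1055 = 5921/6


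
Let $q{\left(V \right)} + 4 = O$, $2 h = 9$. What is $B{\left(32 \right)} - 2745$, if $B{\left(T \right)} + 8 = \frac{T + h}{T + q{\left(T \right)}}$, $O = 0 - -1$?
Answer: $- \frac{159601}{58} \approx -2751.7$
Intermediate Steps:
$h = \frac{9}{2}$ ($h = \frac{1}{2} \cdot 9 = \frac{9}{2} \approx 4.5$)
$O = 1$ ($O = 0 + 1 = 1$)
$q{\left(V \right)} = -3$ ($q{\left(V \right)} = -4 + 1 = -3$)
$B{\left(T \right)} = -8 + \frac{\frac{9}{2} + T}{-3 + T}$ ($B{\left(T \right)} = -8 + \frac{T + \frac{9}{2}}{T - 3} = -8 + \frac{\frac{9}{2} + T}{-3 + T}$)
$B{\left(32 \right)} - 2745 = \frac{57 - 448}{2 \left(-3 + 32\right)} - 2745 = \frac{57 - 448}{2 \cdot 29} - 2745 = \frac{1}{2} \cdot \frac{1}{29} \left(-391\right) - 2745 = - \frac{391}{58} - 2745 = - \frac{159601}{58}$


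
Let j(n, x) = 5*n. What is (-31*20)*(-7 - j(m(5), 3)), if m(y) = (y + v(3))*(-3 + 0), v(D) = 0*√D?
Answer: -42160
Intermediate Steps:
v(D) = 0
m(y) = -3*y (m(y) = (y + 0)*(-3 + 0) = y*(-3) = -3*y)
(-31*20)*(-7 - j(m(5), 3)) = (-31*20)*(-7 - 5*(-3*5)) = -620*(-7 - 5*(-15)) = -620*(-7 - 1*(-75)) = -620*(-7 + 75) = -620*68 = -42160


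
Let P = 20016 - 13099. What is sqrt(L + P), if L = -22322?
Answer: I*sqrt(15405) ≈ 124.12*I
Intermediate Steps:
P = 6917
sqrt(L + P) = sqrt(-22322 + 6917) = sqrt(-15405) = I*sqrt(15405)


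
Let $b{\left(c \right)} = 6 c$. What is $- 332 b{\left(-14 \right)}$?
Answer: $27888$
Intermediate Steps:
$- 332 b{\left(-14 \right)} = - 332 \cdot 6 \left(-14\right) = \left(-332\right) \left(-84\right) = 27888$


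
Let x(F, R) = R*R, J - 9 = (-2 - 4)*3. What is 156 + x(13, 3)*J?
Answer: 75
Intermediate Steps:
J = -9 (J = 9 + (-2 - 4)*3 = 9 - 6*3 = 9 - 18 = -9)
x(F, R) = R**2
156 + x(13, 3)*J = 156 + 3**2*(-9) = 156 + 9*(-9) = 156 - 81 = 75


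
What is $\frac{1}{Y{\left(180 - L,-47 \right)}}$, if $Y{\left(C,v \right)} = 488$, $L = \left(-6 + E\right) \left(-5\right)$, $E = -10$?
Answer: $\frac{1}{488} \approx 0.0020492$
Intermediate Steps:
$L = 80$ ($L = \left(-6 - 10\right) \left(-5\right) = \left(-16\right) \left(-5\right) = 80$)
$\frac{1}{Y{\left(180 - L,-47 \right)}} = \frac{1}{488}$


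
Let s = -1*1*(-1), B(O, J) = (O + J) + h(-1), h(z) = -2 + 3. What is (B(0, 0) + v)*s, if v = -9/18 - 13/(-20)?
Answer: 23/20 ≈ 1.1500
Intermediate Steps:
h(z) = 1
v = 3/20 (v = -9*1/18 - 13*(-1/20) = -½ + 13/20 = 3/20 ≈ 0.15000)
B(O, J) = 1 + J + O (B(O, J) = (O + J) + 1 = (J + O) + 1 = 1 + J + O)
s = 1 (s = -1*(-1) = 1)
(B(0, 0) + v)*s = ((1 + 0 + 0) + 3/20)*1 = (1 + 3/20)*1 = (23/20)*1 = 23/20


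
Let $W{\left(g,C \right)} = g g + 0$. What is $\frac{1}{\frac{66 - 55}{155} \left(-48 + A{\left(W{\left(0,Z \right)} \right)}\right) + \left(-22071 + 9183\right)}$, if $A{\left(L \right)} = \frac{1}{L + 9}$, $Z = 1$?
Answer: $- \frac{1395}{17983501} \approx -7.7571 \cdot 10^{-5}$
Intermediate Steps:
$W{\left(g,C \right)} = g^{2}$ ($W{\left(g,C \right)} = g^{2} + 0 = g^{2}$)
$A{\left(L \right)} = \frac{1}{9 + L}$
$\frac{1}{\frac{66 - 55}{155} \left(-48 + A{\left(W{\left(0,Z \right)} \right)}\right) + \left(-22071 + 9183\right)} = \frac{1}{\frac{66 - 55}{155} \left(-48 + \frac{1}{9 + 0^{2}}\right) + \left(-22071 + 9183\right)} = \frac{1}{11 \cdot \frac{1}{155} \left(-48 + \frac{1}{9 + 0}\right) - 12888} = \frac{1}{\frac{11 \left(-48 + \frac{1}{9}\right)}{155} - 12888} = \frac{1}{\frac{11}{155} \left(- \frac{431}{9}\right) - 12888} = \frac{1}{- \frac{4741}{1395} - 12888} = \frac{1}{- \frac{17983501}{1395}} = - \frac{1395}{17983501}$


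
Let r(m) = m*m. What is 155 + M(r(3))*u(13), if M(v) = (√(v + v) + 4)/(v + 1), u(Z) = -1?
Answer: 773/5 - 3*√2/10 ≈ 154.18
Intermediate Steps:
r(m) = m²
M(v) = (4 + √2*√v)/(1 + v) (M(v) = (√(2*v) + 4)/(1 + v) = (√2*√v + 4)/(1 + v) = (4 + √2*√v)/(1 + v))
155 + M(r(3))*u(13) = 155 + ((4 + √2*√(3²))/(1 + 3²))*(-1) = 155 + ((4 + √2*√9)/(1 + 9))*(-1) = 155 + ((4 + √2*3)/10)*(-1) = 155 + ((4 + 3*√2)/10)*(-1) = 155 + (⅖ + 3*√2/10)*(-1) = 155 + (-⅖ - 3*√2/10) = 773/5 - 3*√2/10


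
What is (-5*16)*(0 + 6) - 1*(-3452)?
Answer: 2972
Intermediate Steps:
(-5*16)*(0 + 6) - 1*(-3452) = -80*6 + 3452 = -480 + 3452 = 2972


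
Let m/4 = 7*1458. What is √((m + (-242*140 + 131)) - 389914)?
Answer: I*√382839 ≈ 618.74*I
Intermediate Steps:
m = 40824 (m = 4*(7*1458) = 4*10206 = 40824)
√((m + (-242*140 + 131)) - 389914) = √((40824 + (-242*140 + 131)) - 389914) = √((40824 + (-33880 + 131)) - 389914) = √((40824 - 33749) - 389914) = √(7075 - 389914) = √(-382839) = I*√382839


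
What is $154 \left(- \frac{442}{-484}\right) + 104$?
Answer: $\frac{2691}{11} \approx 244.64$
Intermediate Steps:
$154 \left(- \frac{442}{-484}\right) + 104 = 154 \left(\left(-442\right) \left(- \frac{1}{484}\right)\right) + 104 = 154 \cdot \frac{221}{242} + 104 = \frac{1547}{11} + 104 = \frac{2691}{11}$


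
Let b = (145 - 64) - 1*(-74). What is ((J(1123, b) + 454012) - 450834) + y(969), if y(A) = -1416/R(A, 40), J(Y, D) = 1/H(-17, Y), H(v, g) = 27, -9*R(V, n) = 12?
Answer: 114481/27 ≈ 4240.0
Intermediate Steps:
R(V, n) = -4/3 (R(V, n) = -⅑*12 = -4/3)
b = 155 (b = 81 + 74 = 155)
J(Y, D) = 1/27
y(A) = 1062 (y(A) = -1416/(-4/3) = -1416*(-¾) = 1062)
((J(1123, b) + 454012) - 450834) + y(969) = ((1/27 + 454012) - 450834) + 1062 = (12258325/27 - 450834) + 1062 = 85807/27 + 1062 = 114481/27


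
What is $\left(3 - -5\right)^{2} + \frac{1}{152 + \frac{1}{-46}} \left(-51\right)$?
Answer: $\frac{445078}{6991} \approx 63.664$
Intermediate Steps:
$\left(3 - -5\right)^{2} + \frac{1}{152 + \frac{1}{-46}} \left(-51\right) = \left(3 + 5\right)^{2} + \frac{1}{152 - \frac{1}{46}} \left(-51\right) = 8^{2} + \frac{1}{\frac{6991}{46}} \left(-51\right) = 64 + \frac{46}{6991} \left(-51\right) = 64 - \frac{2346}{6991} = \frac{445078}{6991}$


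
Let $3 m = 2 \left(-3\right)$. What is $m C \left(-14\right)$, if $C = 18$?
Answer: $504$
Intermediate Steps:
$m = -2$ ($m = \frac{2 \left(-3\right)}{3} = \frac{1}{3} \left(-6\right) = -2$)
$m C \left(-14\right) = \left(-2\right) 18 \left(-14\right) = \left(-36\right) \left(-14\right) = 504$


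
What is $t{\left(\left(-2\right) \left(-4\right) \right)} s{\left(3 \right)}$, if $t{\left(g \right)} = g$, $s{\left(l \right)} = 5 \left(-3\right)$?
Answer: $-120$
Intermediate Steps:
$s{\left(l \right)} = -15$
$t{\left(\left(-2\right) \left(-4\right) \right)} s{\left(3 \right)} = \left(-2\right) \left(-4\right) \left(-15\right) = 8 \left(-15\right) = -120$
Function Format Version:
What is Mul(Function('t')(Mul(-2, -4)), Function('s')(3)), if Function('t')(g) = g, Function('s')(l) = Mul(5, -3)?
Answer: -120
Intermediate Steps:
Function('s')(l) = -15
Mul(Function('t')(Mul(-2, -4)), Function('s')(3)) = Mul(Mul(-2, -4), -15) = Mul(8, -15) = -120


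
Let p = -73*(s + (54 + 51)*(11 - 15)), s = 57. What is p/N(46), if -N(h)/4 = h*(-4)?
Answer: 26499/736 ≈ 36.004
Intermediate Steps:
N(h) = 16*h (N(h) = -4*h*(-4) = -(-16)*h = 16*h)
p = 26499 (p = -73*(57 + (54 + 51)*(11 - 15)) = -73*(57 + 105*(-4)) = -73*(57 - 420) = -73*(-363) = 26499)
p/N(46) = 26499/((16*46)) = 26499/736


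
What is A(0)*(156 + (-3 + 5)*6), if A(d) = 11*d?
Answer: 0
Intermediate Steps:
A(0)*(156 + (-3 + 5)*6) = (11*0)*(156 + (-3 + 5)*6) = 0*(156 + 2*6) = 0*(156 + 12) = 0*168 = 0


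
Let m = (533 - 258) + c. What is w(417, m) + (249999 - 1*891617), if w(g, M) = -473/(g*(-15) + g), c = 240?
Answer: -3745765411/5838 ≈ -6.4162e+5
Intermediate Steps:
m = 515 (m = (533 - 258) + 240 = 275 + 240 = 515)
w(g, M) = 473/(14*g) (w(g, M) = -473/(-15*g + g) = -473*(-1/(14*g)) = -(-473)/(14*g) = 473/(14*g))
w(417, m) + (249999 - 1*891617) = (473/14)/417 + (249999 - 1*891617) = (473/14)*(1/417) + (249999 - 891617) = 473/5838 - 641618 = -3745765411/5838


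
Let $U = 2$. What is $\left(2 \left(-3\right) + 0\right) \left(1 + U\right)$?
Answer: $-18$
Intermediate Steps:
$\left(2 \left(-3\right) + 0\right) \left(1 + U\right) = \left(2 \left(-3\right) + 0\right) \left(1 + 2\right) = \left(-6 + 0\right) 3 = \left(-6\right) 3 = -18$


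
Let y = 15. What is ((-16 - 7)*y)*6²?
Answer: -12420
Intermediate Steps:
((-16 - 7)*y)*6² = ((-16 - 7)*15)*6² = -23*15*36 = -345*36 = -12420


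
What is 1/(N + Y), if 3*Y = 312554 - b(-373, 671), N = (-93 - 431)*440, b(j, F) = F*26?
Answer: -3/396572 ≈ -7.5648e-6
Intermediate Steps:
b(j, F) = 26*F
N = -230560 (N = -524*440 = -230560)
Y = 295108/3 (Y = (312554 - 26*671)/3 = (312554 - 1*17446)/3 = (312554 - 17446)/3 = (1/3)*295108 = 295108/3 ≈ 98369.)
1/(N + Y) = 1/(-230560 + 295108/3) = 1/(-396572/3) = -3/396572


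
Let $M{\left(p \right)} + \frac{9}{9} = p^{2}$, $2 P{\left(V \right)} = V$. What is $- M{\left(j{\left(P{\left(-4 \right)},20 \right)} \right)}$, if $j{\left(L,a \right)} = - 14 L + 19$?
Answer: $-2208$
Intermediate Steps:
$P{\left(V \right)} = \frac{V}{2}$
$j{\left(L,a \right)} = 19 - 14 L$
$M{\left(p \right)} = -1 + p^{2}$
$- M{\left(j{\left(P{\left(-4 \right)},20 \right)} \right)} = - (-1 + \left(19 - 14 \cdot \frac{1}{2} \left(-4\right)\right)^{2}) = - (-1 + \left(19 - -28\right)^{2}) = - (-1 + \left(19 + 28\right)^{2}) = - (-1 + 47^{2}) = - (-1 + 2209) = \left(-1\right) 2208 = -2208$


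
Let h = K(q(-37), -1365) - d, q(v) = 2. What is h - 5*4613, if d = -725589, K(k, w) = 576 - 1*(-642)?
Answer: 703742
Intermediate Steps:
K(k, w) = 1218 (K(k, w) = 576 + 642 = 1218)
h = 726807 (h = 1218 - 1*(-725589) = 1218 + 725589 = 726807)
h - 5*4613 = 726807 - 5*4613 = 726807 - 1*23065 = 726807 - 23065 = 703742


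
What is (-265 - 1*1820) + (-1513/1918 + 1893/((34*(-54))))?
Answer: -1224771287/586908 ≈ -2086.8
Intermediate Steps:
(-265 - 1*1820) + (-1513/1918 + 1893/((34*(-54)))) = (-265 - 1820) + (-1513*1/1918 + 1893/(-1836)) = -2085 + (-1513/1918 + 1893*(-1/1836)) = -2085 + (-1513/1918 - 631/612) = -2085 - 1068107/586908 = -1224771287/586908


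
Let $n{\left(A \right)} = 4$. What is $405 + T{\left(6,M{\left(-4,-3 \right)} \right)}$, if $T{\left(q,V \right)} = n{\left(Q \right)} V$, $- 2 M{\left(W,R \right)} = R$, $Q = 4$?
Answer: $411$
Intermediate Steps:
$M{\left(W,R \right)} = - \frac{R}{2}$
$T{\left(q,V \right)} = 4 V$
$405 + T{\left(6,M{\left(-4,-3 \right)} \right)} = 405 + 4 \left(\left(- \frac{1}{2}\right) \left(-3\right)\right) = 405 + 4 \cdot \frac{3}{2} = 405 + 6 = 411$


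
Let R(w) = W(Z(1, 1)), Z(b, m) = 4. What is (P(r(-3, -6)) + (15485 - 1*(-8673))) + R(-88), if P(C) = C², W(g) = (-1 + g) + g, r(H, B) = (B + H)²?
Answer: 30726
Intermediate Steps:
W(g) = -1 + 2*g
R(w) = 7 (R(w) = -1 + 2*4 = -1 + 8 = 7)
(P(r(-3, -6)) + (15485 - 1*(-8673))) + R(-88) = (((-6 - 3)²)² + (15485 - 1*(-8673))) + 7 = (((-9)²)² + (15485 + 8673)) + 7 = (81² + 24158) + 7 = (6561 + 24158) + 7 = 30719 + 7 = 30726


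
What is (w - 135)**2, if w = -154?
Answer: 83521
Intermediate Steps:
(w - 135)**2 = (-154 - 135)**2 = (-289)**2 = 83521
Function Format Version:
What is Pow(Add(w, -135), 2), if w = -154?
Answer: 83521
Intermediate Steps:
Pow(Add(w, -135), 2) = Pow(Add(-154, -135), 2) = Pow(-289, 2) = 83521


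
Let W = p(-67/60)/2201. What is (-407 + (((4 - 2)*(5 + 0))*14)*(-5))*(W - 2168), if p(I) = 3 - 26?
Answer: 5282372637/2201 ≈ 2.4000e+6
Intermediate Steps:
p(I) = -23
W = -23/2201 ≈ -0.010450
(-407 + (((4 - 2)*(5 + 0))*14)*(-5))*(W - 2168) = (-407 + (((4 - 2)*(5 + 0))*14)*(-5))*(-23/2201 - 2168) = (-407 + ((2*5)*14)*(-5))*(-4771791/2201) = (-407 + (10*14)*(-5))*(-4771791/2201) = (-407 + 140*(-5))*(-4771791/2201) = (-407 - 700)*(-4771791/2201) = -1107*(-4771791/2201) = 5282372637/2201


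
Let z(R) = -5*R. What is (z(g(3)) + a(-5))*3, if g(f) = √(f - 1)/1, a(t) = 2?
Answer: 6 - 15*√2 ≈ -15.213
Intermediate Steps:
g(f) = √(-1 + f) (g(f) = √(-1 + f)*1 = √(-1 + f))
(z(g(3)) + a(-5))*3 = (-5*√(-1 + 3) + 2)*3 = (-5*√2 + 2)*3 = (2 - 5*√2)*3 = 6 - 15*√2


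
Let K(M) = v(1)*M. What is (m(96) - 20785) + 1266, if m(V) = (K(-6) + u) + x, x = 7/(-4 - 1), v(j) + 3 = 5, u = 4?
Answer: -97642/5 ≈ -19528.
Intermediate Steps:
v(j) = 2 (v(j) = -3 + 5 = 2)
K(M) = 2*M
x = -7/5 (x = 7/(-5) = 7*(-1/5) = -7/5 ≈ -1.4000)
m(V) = -47/5 (m(V) = (2*(-6) + 4) - 7/5 = (-12 + 4) - 7/5 = -8 - 7/5 = -47/5)
(m(96) - 20785) + 1266 = (-47/5 - 20785) + 1266 = -103972/5 + 1266 = -97642/5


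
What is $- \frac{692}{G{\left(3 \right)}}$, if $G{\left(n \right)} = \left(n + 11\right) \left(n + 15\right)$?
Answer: $- \frac{173}{63} \approx -2.746$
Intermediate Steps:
$G{\left(n \right)} = \left(11 + n\right) \left(15 + n\right)$
$- \frac{692}{G{\left(3 \right)}} = - \frac{692}{165 + 3^{2} + 26 \cdot 3} = - \frac{692}{165 + 9 + 78} = - \frac{692}{252} = \left(-692\right) \frac{1}{252} = - \frac{173}{63}$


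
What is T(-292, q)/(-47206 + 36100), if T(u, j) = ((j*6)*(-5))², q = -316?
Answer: -4992800/617 ≈ -8092.1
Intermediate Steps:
T(u, j) = 900*j² (T(u, j) = ((6*j)*(-5))² = (-30*j)² = 900*j²)
T(-292, q)/(-47206 + 36100) = (900*(-316)²)/(-47206 + 36100) = (900*99856)/(-11106) = 89870400*(-1/11106) = -4992800/617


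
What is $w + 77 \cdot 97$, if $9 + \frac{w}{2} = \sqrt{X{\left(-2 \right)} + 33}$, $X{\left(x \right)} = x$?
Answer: $7451 + 2 \sqrt{31} \approx 7462.1$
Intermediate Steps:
$w = -18 + 2 \sqrt{31}$ ($w = -18 + 2 \sqrt{-2 + 33} = -18 + 2 \sqrt{31} \approx -6.8645$)
$w + 77 \cdot 97 = \left(-18 + 2 \sqrt{31}\right) + 77 \cdot 97 = \left(-18 + 2 \sqrt{31}\right) + 7469 = 7451 + 2 \sqrt{31}$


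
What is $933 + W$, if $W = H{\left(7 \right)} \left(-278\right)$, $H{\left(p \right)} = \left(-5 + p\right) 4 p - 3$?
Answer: $-13801$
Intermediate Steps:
$H{\left(p \right)} = -3 + p \left(-20 + 4 p\right)$ ($H{\left(p \right)} = \left(-20 + 4 p\right) p - 3 = p \left(-20 + 4 p\right) - 3 = -3 + p \left(-20 + 4 p\right)$)
$W = -14734$ ($W = \left(-3 - 140 + 4 \cdot 7^{2}\right) \left(-278\right) = \left(-3 - 140 + 4 \cdot 49\right) \left(-278\right) = \left(-3 - 140 + 196\right) \left(-278\right) = 53 \left(-278\right) = -14734$)
$933 + W = 933 - 14734 = -13801$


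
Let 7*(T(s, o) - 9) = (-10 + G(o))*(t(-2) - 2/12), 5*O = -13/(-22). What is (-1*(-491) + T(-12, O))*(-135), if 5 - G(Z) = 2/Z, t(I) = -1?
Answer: -1767825/26 ≈ -67993.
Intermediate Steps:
O = 13/110 (O = (-13/(-22))/5 = (-13*(-1/22))/5 = (1/5)*(13/22) = 13/110 ≈ 0.11818)
G(Z) = 5 - 2/Z
T(s, o) = 59/6 + 1/(3*o) (T(s, o) = 9 + ((-10 + (5 - 2/o))*(-1 - 2/12))/7 = 9 + ((-5 - 2/o)*(-1 - 2*1/12))/7 = 9 + ((-5 - 2/o)*(-1 - 1/6))/7 = 9 + ((-5 - 2/o)*(-7/6))/7 = 9 + (35/6 + 7/(3*o))/7 = 9 + (5/6 + 1/(3*o)) = 59/6 + 1/(3*o))
(-1*(-491) + T(-12, O))*(-135) = (-1*(-491) + (2 + 59*(13/110))/(6*(13/110)))*(-135) = (491 + (1/6)*(110/13)*(2 + 767/110))*(-135) = (491 + (1/6)*(110/13)*(987/110))*(-135) = (491 + 329/26)*(-135) = (13095/26)*(-135) = -1767825/26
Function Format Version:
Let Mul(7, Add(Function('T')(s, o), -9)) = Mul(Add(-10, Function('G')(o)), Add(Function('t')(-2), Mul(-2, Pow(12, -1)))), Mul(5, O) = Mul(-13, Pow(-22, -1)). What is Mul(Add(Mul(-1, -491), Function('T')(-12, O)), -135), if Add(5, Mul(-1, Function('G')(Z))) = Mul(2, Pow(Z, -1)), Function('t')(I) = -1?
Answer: Rational(-1767825, 26) ≈ -67993.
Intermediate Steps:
O = Rational(13, 110) (O = Mul(Rational(1, 5), Mul(-13, Pow(-22, -1))) = Mul(Rational(1, 5), Mul(-13, Rational(-1, 22))) = Mul(Rational(1, 5), Rational(13, 22)) = Rational(13, 110) ≈ 0.11818)
Function('G')(Z) = Add(5, Mul(-2, Pow(Z, -1))) (Function('G')(Z) = Add(5, Mul(-1, Mul(2, Pow(Z, -1)))) = Add(5, Mul(-2, Pow(Z, -1))))
Function('T')(s, o) = Add(Rational(59, 6), Mul(Rational(1, 3), Pow(o, -1))) (Function('T')(s, o) = Add(9, Mul(Rational(1, 7), Mul(Add(-10, Add(5, Mul(-2, Pow(o, -1)))), Add(-1, Mul(-2, Pow(12, -1)))))) = Add(9, Mul(Rational(1, 7), Mul(Add(-5, Mul(-2, Pow(o, -1))), Add(-1, Mul(-2, Rational(1, 12)))))) = Add(9, Mul(Rational(1, 7), Mul(Add(-5, Mul(-2, Pow(o, -1))), Add(-1, Rational(-1, 6))))) = Add(9, Mul(Rational(1, 7), Mul(Add(-5, Mul(-2, Pow(o, -1))), Rational(-7, 6)))) = Add(9, Mul(Rational(1, 7), Add(Rational(35, 6), Mul(Rational(7, 3), Pow(o, -1))))) = Add(9, Add(Rational(5, 6), Mul(Rational(1, 3), Pow(o, -1)))) = Add(Rational(59, 6), Mul(Rational(1, 3), Pow(o, -1))))
Mul(Add(Mul(-1, -491), Function('T')(-12, O)), -135) = Mul(Add(Mul(-1, -491), Mul(Rational(1, 6), Pow(Rational(13, 110), -1), Add(2, Mul(59, Rational(13, 110))))), -135) = Mul(Add(491, Mul(Rational(1, 6), Rational(110, 13), Add(2, Rational(767, 110)))), -135) = Mul(Add(491, Mul(Rational(1, 6), Rational(110, 13), Rational(987, 110))), -135) = Mul(Add(491, Rational(329, 26)), -135) = Mul(Rational(13095, 26), -135) = Rational(-1767825, 26)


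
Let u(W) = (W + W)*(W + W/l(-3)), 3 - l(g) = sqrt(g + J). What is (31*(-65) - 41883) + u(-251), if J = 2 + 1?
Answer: 372314/3 ≈ 1.2410e+5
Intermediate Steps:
J = 3
l(g) = 3 - sqrt(3 + g) (l(g) = 3 - sqrt(g + 3) = 3 - sqrt(3 + g))
u(W) = 8*W**2/3 (u(W) = (W + W)*(W + W/(3 - sqrt(3 - 3))) = (2*W)*(W + W/(3 - sqrt(0))) = (2*W)*(W + W/(3 - 1*0)) = (2*W)*(W + W/(3 + 0)) = (2*W)*(W + W/3) = (2*W)*(4*W/3) = 8*W**2/3)
(31*(-65) - 41883) + u(-251) = (31*(-65) - 41883) + (8/3)*(-251)**2 = (-2015 - 41883) + (8/3)*63001 = -43898 + 504008/3 = 372314/3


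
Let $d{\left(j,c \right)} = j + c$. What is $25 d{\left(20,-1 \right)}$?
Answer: $475$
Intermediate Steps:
$d{\left(j,c \right)} = c + j$
$25 d{\left(20,-1 \right)} = 25 \left(-1 + 20\right) = 25 \cdot 19 = 475$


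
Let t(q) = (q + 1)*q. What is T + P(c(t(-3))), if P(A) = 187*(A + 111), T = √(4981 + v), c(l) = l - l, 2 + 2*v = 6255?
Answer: 20757 + √32430/2 ≈ 20847.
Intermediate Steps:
v = 6253/2 (v = -1 + (½)*6255 = -1 + 6255/2 = 6253/2 ≈ 3126.5)
t(q) = q*(1 + q) (t(q) = (1 + q)*q = q*(1 + q))
c(l) = 0
T = √32430/2 (T = √(4981 + 6253/2) = √(16215/2) = √32430/2 ≈ 90.042)
P(A) = 20757 + 187*A (P(A) = 187*(111 + A) = 20757 + 187*A)
T + P(c(t(-3))) = √32430/2 + (20757 + 187*0) = √32430/2 + (20757 + 0) = √32430/2 + 20757 = 20757 + √32430/2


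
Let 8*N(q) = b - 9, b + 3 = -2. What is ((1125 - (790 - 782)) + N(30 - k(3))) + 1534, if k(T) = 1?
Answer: 10597/4 ≈ 2649.3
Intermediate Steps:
b = -5 (b = -3 - 2 = -5)
N(q) = -7/4 (N(q) = (-5 - 9)/8 = (⅛)*(-14) = -7/4)
((1125 - (790 - 782)) + N(30 - k(3))) + 1534 = ((1125 - (790 - 782)) - 7/4) + 1534 = ((1125 - 1*8) - 7/4) + 1534 = ((1125 - 8) - 7/4) + 1534 = (1117 - 7/4) + 1534 = 4461/4 + 1534 = 10597/4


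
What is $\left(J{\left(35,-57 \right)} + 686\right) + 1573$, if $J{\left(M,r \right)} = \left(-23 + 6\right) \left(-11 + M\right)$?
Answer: $1851$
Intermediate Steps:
$J{\left(M,r \right)} = 187 - 17 M$ ($J{\left(M,r \right)} = - 17 \left(-11 + M\right) = 187 - 17 M$)
$\left(J{\left(35,-57 \right)} + 686\right) + 1573 = \left(\left(187 - 595\right) + 686\right) + 1573 = \left(-408 + 686\right) + 1573 = 278 + 1573 = 1851$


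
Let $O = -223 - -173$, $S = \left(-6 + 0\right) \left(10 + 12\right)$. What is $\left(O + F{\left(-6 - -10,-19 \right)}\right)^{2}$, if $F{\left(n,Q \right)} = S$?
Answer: $33124$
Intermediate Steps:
$S = -132$ ($S = \left(-6\right) 22 = -132$)
$F{\left(n,Q \right)} = -132$
$O = -50$ ($O = -223 + 173 = -50$)
$\left(O + F{\left(-6 - -10,-19 \right)}\right)^{2} = \left(-50 - 132\right)^{2} = \left(-182\right)^{2} = 33124$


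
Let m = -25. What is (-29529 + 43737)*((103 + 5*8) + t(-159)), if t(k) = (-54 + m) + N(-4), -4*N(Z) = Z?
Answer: 923520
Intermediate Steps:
N(Z) = -Z/4
t(k) = -78 (t(k) = (-54 - 25) - ¼*(-4) = -79 + 1 = -78)
(-29529 + 43737)*((103 + 5*8) + t(-159)) = (-29529 + 43737)*((103 + 5*8) - 78) = 14208*((103 + 40) - 78) = 14208*(143 - 78) = 14208*65 = 923520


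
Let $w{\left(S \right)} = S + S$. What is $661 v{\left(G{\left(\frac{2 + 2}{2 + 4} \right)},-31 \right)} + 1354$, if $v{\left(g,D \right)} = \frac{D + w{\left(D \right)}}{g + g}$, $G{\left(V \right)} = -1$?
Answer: $\frac{64181}{2} \approx 32091.0$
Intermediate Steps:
$w{\left(S \right)} = 2 S$
$v{\left(g,D \right)} = \frac{3 D}{2 g}$ ($v{\left(g,D \right)} = \frac{D + 2 D}{g + g} = \frac{3 D}{2 g}$)
$661 v{\left(G{\left(\frac{2 + 2}{2 + 4} \right)},-31 \right)} + 1354 = 661 \cdot \frac{3}{2} \left(-31\right) \frac{1}{-1} + 1354 = 661 \cdot \frac{3}{2} \left(-31\right) \left(-1\right) + 1354 = 661 \cdot \frac{93}{2} + 1354 = \frac{61473}{2} + 1354 = \frac{64181}{2}$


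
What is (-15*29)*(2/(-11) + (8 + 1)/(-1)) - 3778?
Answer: 2377/11 ≈ 216.09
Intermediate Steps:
(-15*29)*(2/(-11) + (8 + 1)/(-1)) - 3778 = -435*(2*(-1/11) + 9*(-1)) - 3778 = -435*(-2/11 - 9) - 3778 = -435*(-101/11) - 3778 = 43935/11 - 3778 = 2377/11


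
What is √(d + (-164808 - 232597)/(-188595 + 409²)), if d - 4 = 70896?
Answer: √32217389946570/21314 ≈ 266.31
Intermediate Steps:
d = 70900 (d = 4 + 70896 = 70900)
√(d + (-164808 - 232597)/(-188595 + 409²)) = √(70900 + (-164808 - 232597)/(-188595 + 409²)) = √(70900 - 397405/(-188595 + 167281)) = √(70900 - 397405/(-21314)) = √(70900 - 397405*(-1/21314)) = √(70900 + 397405/21314) = √(1511560005/21314) = √32217389946570/21314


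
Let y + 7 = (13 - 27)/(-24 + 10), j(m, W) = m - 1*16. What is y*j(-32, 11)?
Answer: 288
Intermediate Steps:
j(m, W) = -16 + m (j(m, W) = m - 16 = -16 + m)
y = -6 (y = -7 + (13 - 27)/(-24 + 10) = -7 - 14/(-14) = -7 - 14*(-1/14) = -7 + 1 = -6)
y*j(-32, 11) = -6*(-16 - 32) = -6*(-48) = 288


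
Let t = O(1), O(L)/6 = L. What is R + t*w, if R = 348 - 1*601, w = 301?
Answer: 1553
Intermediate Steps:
O(L) = 6*L
t = 6 (t = 6*1 = 6)
R = -253 (R = 348 - 601 = -253)
R + t*w = -253 + 6*301 = -253 + 1806 = 1553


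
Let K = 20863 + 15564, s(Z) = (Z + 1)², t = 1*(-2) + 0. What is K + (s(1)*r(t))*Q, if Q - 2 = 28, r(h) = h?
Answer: 36187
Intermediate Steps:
t = -2 (t = -2 + 0 = -2)
Q = 30 (Q = 2 + 28 = 30)
s(Z) = (1 + Z)²
K = 36427
K + (s(1)*r(t))*Q = 36427 + ((1 + 1)²*(-2))*30 = 36427 + (2²*(-2))*30 = 36427 + (4*(-2))*30 = 36427 - 8*30 = 36427 - 240 = 36187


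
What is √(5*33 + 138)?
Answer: √303 ≈ 17.407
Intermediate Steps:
√(5*33 + 138) = √(165 + 138) = √303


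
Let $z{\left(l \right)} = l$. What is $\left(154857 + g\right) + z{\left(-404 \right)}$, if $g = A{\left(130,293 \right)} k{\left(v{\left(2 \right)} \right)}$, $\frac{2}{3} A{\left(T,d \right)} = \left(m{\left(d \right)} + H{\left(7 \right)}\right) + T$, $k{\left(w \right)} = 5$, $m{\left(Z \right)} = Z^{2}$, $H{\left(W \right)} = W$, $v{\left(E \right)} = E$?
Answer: $799348$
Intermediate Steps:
$A{\left(T,d \right)} = \frac{21}{2} + \frac{3 T}{2} + \frac{3 d^{2}}{2}$ ($A{\left(T,d \right)} = \frac{3 \left(\left(d^{2} + 7\right) + T\right)}{2} = \frac{3 \left(\left(7 + d^{2}\right) + T\right)}{2} = \frac{3 \left(7 + T + d^{2}\right)}{2} = \frac{21}{2} + \frac{3 T}{2} + \frac{3 d^{2}}{2}$)
$g = 644895$ ($g = \left(\frac{21}{2} + \frac{3}{2} \cdot 130 + \frac{3 \cdot 293^{2}}{2}\right) 5 = \left(\frac{21}{2} + 195 + \frac{3}{2} \cdot 85849\right) 5 = \left(\frac{21}{2} + 195 + \frac{257547}{2}\right) 5 = 128979 \cdot 5 = 644895$)
$\left(154857 + g\right) + z{\left(-404 \right)} = \left(154857 + 644895\right) - 404 = 799752 - 404 = 799348$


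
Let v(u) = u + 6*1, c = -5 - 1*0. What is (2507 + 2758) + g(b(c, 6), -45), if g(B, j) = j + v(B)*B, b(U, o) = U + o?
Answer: 5227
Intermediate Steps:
c = -5 (c = -5 + 0 = -5)
v(u) = 6 + u (v(u) = u + 6 = 6 + u)
g(B, j) = j + B*(6 + B) (g(B, j) = j + (6 + B)*B = j + B*(6 + B))
(2507 + 2758) + g(b(c, 6), -45) = (2507 + 2758) + (-45 + (-5 + 6)*(6 + (-5 + 6))) = 5265 + (-45 + 1*(6 + 1)) = 5265 + (-45 + 1*7) = 5265 + (-45 + 7) = 5265 - 38 = 5227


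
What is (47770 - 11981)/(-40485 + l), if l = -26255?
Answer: -35789/66740 ≈ -0.53625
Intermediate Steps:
(47770 - 11981)/(-40485 + l) = (47770 - 11981)/(-40485 - 26255) = 35789/(-66740) = 35789*(-1/66740) = -35789/66740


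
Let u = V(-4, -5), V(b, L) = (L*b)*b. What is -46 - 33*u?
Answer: 2594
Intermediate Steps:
V(b, L) = L*b²
u = -80 (u = -5*(-4)² = -5*16 = -80)
-46 - 33*u = -46 - 33*(-80) = -46 + 2640 = 2594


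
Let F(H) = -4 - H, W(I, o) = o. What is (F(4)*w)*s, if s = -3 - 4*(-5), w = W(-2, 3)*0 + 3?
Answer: -408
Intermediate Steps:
w = 3 (w = 3*0 + 3 = 0 + 3 = 3)
s = 17 (s = -3 + 20 = 17)
(F(4)*w)*s = ((-4 - 1*4)*3)*17 = ((-4 - 4)*3)*17 = -8*3*17 = -24*17 = -408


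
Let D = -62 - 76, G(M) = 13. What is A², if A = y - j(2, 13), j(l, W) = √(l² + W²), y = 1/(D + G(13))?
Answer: 2703126/15625 + 2*√173/125 ≈ 173.21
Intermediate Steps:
D = -138
y = -1/125 (y = 1/(-138 + 13) = 1/(-125) = -1/125 ≈ -0.0080000)
j(l, W) = √(W² + l²)
A = -1/125 - √173 (A = -1/125 - √(13² + 2²) = -1/125 - √(169 + 4) = -1/125 - √173 ≈ -13.161)
A² = (-1/125 - √173)²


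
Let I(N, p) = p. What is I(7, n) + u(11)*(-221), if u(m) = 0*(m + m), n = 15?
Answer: 15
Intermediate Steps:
u(m) = 0 (u(m) = 0*(2*m) = 0)
I(7, n) + u(11)*(-221) = 15 + 0*(-221) = 15 + 0 = 15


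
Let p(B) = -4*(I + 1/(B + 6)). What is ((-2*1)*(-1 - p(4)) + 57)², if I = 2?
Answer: 44521/25 ≈ 1780.8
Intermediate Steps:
p(B) = -8 - 4/(6 + B) (p(B) = -4*(2 + 1/(B + 6)) = -4*(2 + 1/(6 + B)) = -8 - 4/(6 + B))
((-2*1)*(-1 - p(4)) + 57)² = ((-2*1)*(-1 - 4*(-13 - 2*4)/(6 + 4)) + 57)² = (-2*(-1 - 4*(-13 - 8)/10) + 57)² = (-2*(-1 - 4*(-21)/10) + 57)² = (-2*(-1 - 1*(-42/5)) + 57)² = (-2*(-1 + 42/5) + 57)² = (-2*37/5 + 57)² = (-74/5 + 57)² = (211/5)² = 44521/25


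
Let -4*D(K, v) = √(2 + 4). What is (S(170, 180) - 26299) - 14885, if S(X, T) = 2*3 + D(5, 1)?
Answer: -41178 - √6/4 ≈ -41179.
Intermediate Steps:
D(K, v) = -√6/4 (D(K, v) = -√(2 + 4)/4 = -√6/4)
S(X, T) = 6 - √6/4 (S(X, T) = 2*3 - √6/4 = 6 - √6/4)
(S(170, 180) - 26299) - 14885 = ((6 - √6/4) - 26299) - 14885 = (-26293 - √6/4) - 14885 = -41178 - √6/4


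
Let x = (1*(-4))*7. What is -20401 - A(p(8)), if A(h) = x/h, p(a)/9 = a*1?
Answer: -367211/18 ≈ -20401.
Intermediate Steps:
p(a) = 9*a (p(a) = 9*(a*1) = 9*a)
x = -28 (x = -4*7 = -28)
A(h) = -28/h
-20401 - A(p(8)) = -20401 - (-28)/(9*8) = -20401 - (-28)/72 = -20401 - 1*(-7/18) = -20401 + 7/18 = -367211/18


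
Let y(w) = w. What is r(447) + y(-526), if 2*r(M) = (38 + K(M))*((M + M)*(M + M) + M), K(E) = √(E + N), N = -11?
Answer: 15193451 + 799683*√109 ≈ 2.3542e+7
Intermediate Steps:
K(E) = √(-11 + E) (K(E) = √(E - 11) = √(-11 + E))
r(M) = (38 + √(-11 + M))*(M + 4*M²)/2 (r(M) = ((38 + √(-11 + M))*((M + M)*(M + M) + M))/2 = ((38 + √(-11 + M))*((2*M)*(2*M) + M))/2 = ((38 + √(-11 + M))*(4*M² + M))/2 = ((38 + √(-11 + M))*(M + 4*M²))/2 = (38 + √(-11 + M))*(M + 4*M²)/2)
r(447) + y(-526) = (½)*447*(38 + √(-11 + 447) + 152*447 + 4*447*√(-11 + 447)) - 526 = (½)*447*(38 + √436 + 67944 + 4*447*√436) - 526 = (½)*447*(38 + 2*√109 + 67944 + 4*447*(2*√109)) - 526 = (½)*447*(38 + 2*√109 + 67944 + 3576*√109) - 526 = (½)*447*(67982 + 3578*√109) - 526 = (15193977 + 799683*√109) - 526 = 15193451 + 799683*√109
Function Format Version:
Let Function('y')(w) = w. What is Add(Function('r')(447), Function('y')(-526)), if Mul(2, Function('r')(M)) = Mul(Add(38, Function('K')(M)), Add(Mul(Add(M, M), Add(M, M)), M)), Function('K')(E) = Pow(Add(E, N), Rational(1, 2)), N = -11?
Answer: Add(15193451, Mul(799683, Pow(109, Rational(1, 2)))) ≈ 2.3542e+7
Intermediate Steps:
Function('K')(E) = Pow(Add(-11, E), Rational(1, 2)) (Function('K')(E) = Pow(Add(E, -11), Rational(1, 2)) = Pow(Add(-11, E), Rational(1, 2)))
Function('r')(M) = Mul(Rational(1, 2), Add(38, Pow(Add(-11, M), Rational(1, 2))), Add(M, Mul(4, Pow(M, 2)))) (Function('r')(M) = Mul(Rational(1, 2), Mul(Add(38, Pow(Add(-11, M), Rational(1, 2))), Add(Mul(Add(M, M), Add(M, M)), M))) = Mul(Rational(1, 2), Mul(Add(38, Pow(Add(-11, M), Rational(1, 2))), Add(Mul(Mul(2, M), Mul(2, M)), M))) = Mul(Rational(1, 2), Mul(Add(38, Pow(Add(-11, M), Rational(1, 2))), Add(Mul(4, Pow(M, 2)), M))) = Mul(Rational(1, 2), Mul(Add(38, Pow(Add(-11, M), Rational(1, 2))), Add(M, Mul(4, Pow(M, 2))))) = Mul(Rational(1, 2), Add(38, Pow(Add(-11, M), Rational(1, 2))), Add(M, Mul(4, Pow(M, 2)))))
Add(Function('r')(447), Function('y')(-526)) = Add(Mul(Rational(1, 2), 447, Add(38, Pow(Add(-11, 447), Rational(1, 2)), Mul(152, 447), Mul(4, 447, Pow(Add(-11, 447), Rational(1, 2))))), -526) = Add(Mul(Rational(1, 2), 447, Add(38, Pow(436, Rational(1, 2)), 67944, Mul(4, 447, Pow(436, Rational(1, 2))))), -526) = Add(Mul(Rational(1, 2), 447, Add(38, Mul(2, Pow(109, Rational(1, 2))), 67944, Mul(4, 447, Mul(2, Pow(109, Rational(1, 2)))))), -526) = Add(Mul(Rational(1, 2), 447, Add(38, Mul(2, Pow(109, Rational(1, 2))), 67944, Mul(3576, Pow(109, Rational(1, 2))))), -526) = Add(Mul(Rational(1, 2), 447, Add(67982, Mul(3578, Pow(109, Rational(1, 2))))), -526) = Add(Add(15193977, Mul(799683, Pow(109, Rational(1, 2)))), -526) = Add(15193451, Mul(799683, Pow(109, Rational(1, 2))))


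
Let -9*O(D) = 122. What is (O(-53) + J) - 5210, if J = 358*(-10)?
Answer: -79232/9 ≈ -8803.6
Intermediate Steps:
J = -3580
O(D) = -122/9 (O(D) = -⅑*122 = -122/9)
(O(-53) + J) - 5210 = (-122/9 - 3580) - 5210 = -32342/9 - 5210 = -79232/9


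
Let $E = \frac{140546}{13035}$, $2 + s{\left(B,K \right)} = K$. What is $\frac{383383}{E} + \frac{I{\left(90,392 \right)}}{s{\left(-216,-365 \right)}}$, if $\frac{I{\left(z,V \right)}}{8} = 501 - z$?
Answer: $\frac{261940390341}{7368626} \approx 35548.0$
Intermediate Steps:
$I{\left(z,V \right)} = 4008 - 8 z$ ($I{\left(z,V \right)} = 8 \left(501 - z\right) = 4008 - 8 z$)
$s{\left(B,K \right)} = -2 + K$
$E = \frac{140546}{13035}$ ($E = 140546 \cdot \frac{1}{13035} = \frac{140546}{13035} \approx 10.782$)
$\frac{383383}{E} + \frac{I{\left(90,392 \right)}}{s{\left(-216,-365 \right)}} = \frac{383383}{\frac{140546}{13035}} + \frac{4008 - 720}{-2 - 365} = 383383 \cdot \frac{13035}{140546} + \frac{4008 - 720}{-367} = \frac{713913915}{20078} + 3288 \left(- \frac{1}{367}\right) = \frac{713913915}{20078} - \frac{3288}{367} = \frac{261940390341}{7368626}$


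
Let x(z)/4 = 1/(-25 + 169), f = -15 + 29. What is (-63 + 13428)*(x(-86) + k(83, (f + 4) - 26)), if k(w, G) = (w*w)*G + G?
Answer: -2946713715/4 ≈ -7.3668e+8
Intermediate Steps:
f = 14
k(w, G) = G + G*w**2 (k(w, G) = w**2*G + G = G*w**2 + G = G + G*w**2)
x(z) = 1/36 (x(z) = 4/(-25 + 169) = 4/144 = 4*(1/144) = 1/36)
(-63 + 13428)*(x(-86) + k(83, (f + 4) - 26)) = (-63 + 13428)*(1/36 + ((14 + 4) - 26)*(1 + 83**2)) = 13365*(1/36 + (18 - 26)*(1 + 6889)) = 13365*(1/36 - 8*6890) = 13365*(1/36 - 55120) = 13365*(-1984319/36) = -2946713715/4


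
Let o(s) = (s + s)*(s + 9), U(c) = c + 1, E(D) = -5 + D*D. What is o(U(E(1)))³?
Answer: -46656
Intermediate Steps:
E(D) = -5 + D²
U(c) = 1 + c
o(s) = 2*s*(9 + s) (o(s) = (2*s)*(9 + s) = 2*s*(9 + s))
o(U(E(1)))³ = (2*(1 + (-5 + 1²))*(9 + (1 + (-5 + 1²))))³ = (2*(1 + (-5 + 1))*(9 + (1 + (-5 + 1))))³ = (2*(1 - 4)*(9 + (1 - 4)))³ = (2*(-3)*(9 - 3))³ = (2*(-3)*6)³ = (-36)³ = -46656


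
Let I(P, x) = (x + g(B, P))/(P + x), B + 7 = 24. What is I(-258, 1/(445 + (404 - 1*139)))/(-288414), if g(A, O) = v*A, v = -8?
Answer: -96559/52831388106 ≈ -1.8277e-6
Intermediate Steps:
B = 17 (B = -7 + 24 = 17)
g(A, O) = -8*A
I(P, x) = (-136 + x)/(P + x) (I(P, x) = (x - 8*17)/(P + x) = (x - 136)/(P + x) = (-136 + x)/(P + x))
I(-258, 1/(445 + (404 - 1*139)))/(-288414) = ((-136 + 1/(445 + (404 - 1*139)))/(-258 + 1/(445 + (404 - 1*139))))/(-288414) = ((-136 + 1/(445 + (404 - 139)))/(-258 + 1/(445 + (404 - 139))))*(-1/288414) = ((-136 + 1/(445 + 265))/(-258 + 1/(445 + 265)))*(-1/288414) = ((-136 + 1/710)/(-258 + 1/710))*(-1/288414) = (-96559/710/(-183179/710))*(-1/288414) = -710/183179*(-96559/710)*(-1/288414) = (96559/183179)*(-1/288414) = -96559/52831388106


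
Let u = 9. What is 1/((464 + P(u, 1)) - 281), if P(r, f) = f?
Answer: 1/184 ≈ 0.0054348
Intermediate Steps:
1/((464 + P(u, 1)) - 281) = 1/((464 + 1) - 281) = 1/(465 - 281) = 1/184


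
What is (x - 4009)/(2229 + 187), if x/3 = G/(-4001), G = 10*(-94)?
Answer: -16037189/9666416 ≈ -1.6591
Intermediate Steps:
G = -940
x = 2820/4001 (x = 3*(-940/(-4001)) = 3*(-940*(-1/4001)) = 3*(940/4001) = 2820/4001 ≈ 0.70482)
(x - 4009)/(2229 + 187) = (2820/4001 - 4009)/(2229 + 187) = -16037189/4001/2416 = -16037189/4001*1/2416 = -16037189/9666416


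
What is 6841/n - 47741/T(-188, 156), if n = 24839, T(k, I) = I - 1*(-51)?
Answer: -1184422612/5141673 ≈ -230.36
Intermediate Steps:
T(k, I) = 51 + I (T(k, I) = I + 51 = 51 + I)
6841/n - 47741/T(-188, 156) = 6841/24839 - 47741/(51 + 156) = 6841*(1/24839) - 47741/207 = 6841/24839 - 47741*1/207 = 6841/24839 - 47741/207 = -1184422612/5141673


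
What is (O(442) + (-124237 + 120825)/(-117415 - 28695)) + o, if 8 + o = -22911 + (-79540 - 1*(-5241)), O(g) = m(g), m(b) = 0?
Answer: -7102259284/73055 ≈ -97218.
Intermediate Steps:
O(g) = 0
o = -97218 (o = -8 + (-22911 + (-79540 - 1*(-5241))) = -8 + (-22911 + (-79540 + 5241)) = -8 + (-22911 - 74299) = -8 - 97210 = -97218)
(O(442) + (-124237 + 120825)/(-117415 - 28695)) + o = (0 + (-124237 + 120825)/(-117415 - 28695)) - 97218 = (0 - 3412/(-146110)) - 97218 = (0 - 3412*(-1/146110)) - 97218 = (0 + 1706/73055) - 97218 = 1706/73055 - 97218 = -7102259284/73055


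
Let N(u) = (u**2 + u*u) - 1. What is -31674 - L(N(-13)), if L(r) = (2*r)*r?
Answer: -258812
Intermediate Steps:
N(u) = -1 + 2*u**2 (N(u) = (u**2 + u**2) - 1 = 2*u**2 - 1 = -1 + 2*u**2)
L(r) = 2*r**2
-31674 - L(N(-13)) = -31674 - 2*(-1 + 2*(-13)**2)**2 = -31674 - 2*(-1 + 2*169)**2 = -31674 - 2*(-1 + 338)**2 = -31674 - 2*337**2 = -31674 - 2*113569 = -31674 - 1*227138 = -31674 - 227138 = -258812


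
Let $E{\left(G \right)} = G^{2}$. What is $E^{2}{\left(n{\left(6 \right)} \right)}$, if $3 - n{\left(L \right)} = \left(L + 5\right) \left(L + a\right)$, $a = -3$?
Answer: $810000$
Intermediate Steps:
$n{\left(L \right)} = 3 - \left(-3 + L\right) \left(5 + L\right)$ ($n{\left(L \right)} = 3 - \left(L + 5\right) \left(L - 3\right) = 3 - \left(5 + L\right) \left(-3 + L\right) = 3 - \left(-3 + L\right) \left(5 + L\right)$)
$E^{2}{\left(n{\left(6 \right)} \right)} = \left(\left(18 - 6^{2} - 12\right)^{2}\right)^{2} = \left(\left(18 - 36 - 12\right)^{2}\right)^{2} = \left(\left(-30\right)^{2}\right)^{2} = 900^{2} = 810000$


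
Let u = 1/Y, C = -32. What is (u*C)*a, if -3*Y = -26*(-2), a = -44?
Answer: -1056/13 ≈ -81.231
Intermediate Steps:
Y = -52/3 (Y = -(-26)*(-2)/3 = -⅓*52 = -52/3 ≈ -17.333)
u = -3/52 (u = 1/(-52/3) = -3/52 ≈ -0.057692)
(u*C)*a = -3/52*(-32)*(-44) = (24/13)*(-44) = -1056/13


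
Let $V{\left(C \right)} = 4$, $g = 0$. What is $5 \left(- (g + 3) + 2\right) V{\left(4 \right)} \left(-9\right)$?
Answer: $180$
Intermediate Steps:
$5 \left(- (g + 3) + 2\right) V{\left(4 \right)} \left(-9\right) = 5 \left(- (0 + 3) + 2\right) 4 \left(-9\right) = 5 \left(\left(-1\right) 3 + 2\right) 4 \left(-9\right) = 5 \left(-3 + 2\right) 4 \left(-9\right) = 5 \left(-1\right) 4 \left(-9\right) = \left(-5\right) 4 \left(-9\right) = \left(-20\right) \left(-9\right) = 180$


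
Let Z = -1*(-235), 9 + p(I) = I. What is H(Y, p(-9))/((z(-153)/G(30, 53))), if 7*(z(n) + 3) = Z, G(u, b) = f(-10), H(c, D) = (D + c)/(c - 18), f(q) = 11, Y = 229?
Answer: 77/214 ≈ 0.35981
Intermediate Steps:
p(I) = -9 + I
Z = 235
H(c, D) = (D + c)/(-18 + c)
G(u, b) = 11
z(n) = 214/7 (z(n) = -3 + (⅐)*235 = -3 + 235/7 = 214/7)
H(Y, p(-9))/((z(-153)/G(30, 53))) = (((-9 - 9) + 229)/(-18 + 229))/(((214/7)/11)) = ((-18 + 229)/211)/(((214/7)*(1/11))) = ((1/211)*211)/(214/77) = 1*(77/214) = 77/214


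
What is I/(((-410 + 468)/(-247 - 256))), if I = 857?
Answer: -431071/58 ≈ -7432.3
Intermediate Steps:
I/(((-410 + 468)/(-247 - 256))) = 857/(((-410 + 468)/(-247 - 256))) = 857/((58/(-503))) = 857/((58*(-1/503))) = 857/(-58/503) = 857*(-503/58) = -431071/58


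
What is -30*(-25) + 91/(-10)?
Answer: 7409/10 ≈ 740.90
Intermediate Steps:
-30*(-25) + 91/(-10) = 750 + 91*(-1/10) = 750 - 91/10 = 7409/10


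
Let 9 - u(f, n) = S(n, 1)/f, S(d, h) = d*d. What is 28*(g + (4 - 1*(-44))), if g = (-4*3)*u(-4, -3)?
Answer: -2436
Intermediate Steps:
S(d, h) = d²
u(f, n) = 9 - n²/f
g = -135 (g = (-4*3)*(9 - 1*(-3)²/(-4)) = -12*(9 - 1*(-¼)*9) = -12*(9 + 9/4) = -12*45/4 = -135)
28*(g + (4 - 1*(-44))) = 28*(-135 + (4 - 1*(-44))) = 28*(-135 + (4 + 44)) = 28*(-135 + 48) = 28*(-87) = -2436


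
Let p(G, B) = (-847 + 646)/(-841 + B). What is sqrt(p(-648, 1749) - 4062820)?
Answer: I*sqrt(837412252747)/454 ≈ 2015.6*I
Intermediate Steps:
p(G, B) = -201/(-841 + B)
sqrt(p(-648, 1749) - 4062820) = sqrt(-201/(-841 + 1749) - 4062820) = sqrt(-201/908 - 4062820) = sqrt(-3689040761/908) = I*sqrt(837412252747)/454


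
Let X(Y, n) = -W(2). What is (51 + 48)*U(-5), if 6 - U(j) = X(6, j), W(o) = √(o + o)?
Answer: 792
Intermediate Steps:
W(o) = √2*√o (W(o) = √(2*o) = √2*√o)
X(Y, n) = -2 (X(Y, n) = -√2*√2 = -1*2 = -2)
U(j) = 8 (U(j) = 6 - 1*(-2) = 6 + 2 = 8)
(51 + 48)*U(-5) = (51 + 48)*8 = 99*8 = 792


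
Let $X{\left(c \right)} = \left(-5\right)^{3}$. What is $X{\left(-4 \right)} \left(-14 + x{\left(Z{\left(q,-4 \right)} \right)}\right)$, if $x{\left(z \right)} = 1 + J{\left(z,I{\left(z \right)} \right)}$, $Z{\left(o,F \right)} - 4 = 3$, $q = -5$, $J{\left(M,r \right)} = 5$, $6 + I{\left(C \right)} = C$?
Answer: $1000$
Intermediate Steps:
$I{\left(C \right)} = -6 + C$
$X{\left(c \right)} = -125$
$Z{\left(o,F \right)} = 7$ ($Z{\left(o,F \right)} = 4 + 3 = 7$)
$x{\left(z \right)} = 6$ ($x{\left(z \right)} = 1 + 5 = 6$)
$X{\left(-4 \right)} \left(-14 + x{\left(Z{\left(q,-4 \right)} \right)}\right) = - 125 \left(-14 + 6\right) = \left(-125\right) \left(-8\right) = 1000$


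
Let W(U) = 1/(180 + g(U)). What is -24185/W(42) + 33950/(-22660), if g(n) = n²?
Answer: -106537443635/2266 ≈ -4.7016e+7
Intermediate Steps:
W(U) = 1/(180 + U²)
-24185/W(42) + 33950/(-22660) = -24185/(1/(180 + 42²)) + 33950/(-22660) = -24185/(1/(180 + 1764)) + 33950*(-1/22660) = -24185/(1/1944) - 3395/2266 = -24185/1/1944 - 3395/2266 = -24185*1944 - 3395/2266 = -47015640 - 3395/2266 = -106537443635/2266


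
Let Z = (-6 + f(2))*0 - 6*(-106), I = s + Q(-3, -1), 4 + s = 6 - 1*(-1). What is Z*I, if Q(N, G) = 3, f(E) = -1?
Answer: 3816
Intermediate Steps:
s = 3 (s = -4 + (6 - 1*(-1)) = -4 + (6 + 1) = -4 + 7 = 3)
I = 6 (I = 3 + 3 = 6)
Z = 636 (Z = (-6 - 1)*0 - 6*(-106) = -7*0 + 636 = 0 + 636 = 636)
Z*I = 636*6 = 3816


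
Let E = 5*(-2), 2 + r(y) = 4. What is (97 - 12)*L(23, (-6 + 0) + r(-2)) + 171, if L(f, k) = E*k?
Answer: 3571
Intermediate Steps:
r(y) = 2 (r(y) = -2 + 4 = 2)
E = -10
L(f, k) = -10*k
(97 - 12)*L(23, (-6 + 0) + r(-2)) + 171 = (97 - 12)*(-10*((-6 + 0) + 2)) + 171 = 85*(-10*(-6 + 2)) + 171 = 85*(-10*(-4)) + 171 = 85*40 + 171 = 3400 + 171 = 3571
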